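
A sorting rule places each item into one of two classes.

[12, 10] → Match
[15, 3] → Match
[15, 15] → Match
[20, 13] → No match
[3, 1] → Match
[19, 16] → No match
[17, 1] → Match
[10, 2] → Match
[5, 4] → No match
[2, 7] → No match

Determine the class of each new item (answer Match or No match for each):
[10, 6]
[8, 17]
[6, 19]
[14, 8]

Match, No match, No match, Match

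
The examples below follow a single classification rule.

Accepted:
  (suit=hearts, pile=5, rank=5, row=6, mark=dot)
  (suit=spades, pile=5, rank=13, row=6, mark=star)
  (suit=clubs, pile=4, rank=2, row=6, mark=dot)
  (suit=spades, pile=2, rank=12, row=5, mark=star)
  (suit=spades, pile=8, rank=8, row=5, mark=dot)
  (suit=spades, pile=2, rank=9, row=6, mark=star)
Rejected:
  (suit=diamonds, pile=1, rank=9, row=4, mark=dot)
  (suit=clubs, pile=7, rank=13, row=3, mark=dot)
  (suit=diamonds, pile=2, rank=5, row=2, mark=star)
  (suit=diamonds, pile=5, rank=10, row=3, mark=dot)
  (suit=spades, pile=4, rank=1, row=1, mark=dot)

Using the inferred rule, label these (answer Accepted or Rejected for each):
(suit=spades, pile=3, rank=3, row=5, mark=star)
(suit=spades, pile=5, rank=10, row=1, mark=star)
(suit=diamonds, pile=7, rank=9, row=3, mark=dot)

Every 'Accepted' example satisfies: row ≥ 5. None of the 'Rejected' examples do.
(suit=spades, pile=3, rank=3, row=5, mark=star) — row = 5, hence Accepted.
(suit=spades, pile=5, rank=10, row=1, mark=star) — row = 1, hence Rejected.
(suit=diamonds, pile=7, rank=9, row=3, mark=dot) — row = 3, hence Rejected.

Accepted, Rejected, Rejected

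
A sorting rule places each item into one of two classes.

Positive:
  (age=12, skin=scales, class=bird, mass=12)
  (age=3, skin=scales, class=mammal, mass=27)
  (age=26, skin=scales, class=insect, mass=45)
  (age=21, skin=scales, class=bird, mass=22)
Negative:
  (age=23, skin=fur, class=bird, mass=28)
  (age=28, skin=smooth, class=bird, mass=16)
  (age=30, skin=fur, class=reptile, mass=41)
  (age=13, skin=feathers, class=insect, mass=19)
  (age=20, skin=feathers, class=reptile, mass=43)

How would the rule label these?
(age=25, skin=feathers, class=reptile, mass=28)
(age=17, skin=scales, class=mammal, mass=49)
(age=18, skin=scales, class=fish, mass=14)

The common property of the 'Positive' items is: skin is scales. No 'Negative' item has it.
(age=25, skin=feathers, class=reptile, mass=28) → skin is feathers → Negative. (age=17, skin=scales, class=mammal, mass=49) → skin is scales → Positive. (age=18, skin=scales, class=fish, mass=14) → skin is scales → Positive.

Negative, Positive, Positive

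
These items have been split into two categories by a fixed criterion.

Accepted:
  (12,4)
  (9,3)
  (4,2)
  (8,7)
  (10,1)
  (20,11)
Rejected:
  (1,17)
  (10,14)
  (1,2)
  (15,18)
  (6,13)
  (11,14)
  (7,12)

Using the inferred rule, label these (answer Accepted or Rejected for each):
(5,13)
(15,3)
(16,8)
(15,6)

Rejected, Accepted, Accepted, Accepted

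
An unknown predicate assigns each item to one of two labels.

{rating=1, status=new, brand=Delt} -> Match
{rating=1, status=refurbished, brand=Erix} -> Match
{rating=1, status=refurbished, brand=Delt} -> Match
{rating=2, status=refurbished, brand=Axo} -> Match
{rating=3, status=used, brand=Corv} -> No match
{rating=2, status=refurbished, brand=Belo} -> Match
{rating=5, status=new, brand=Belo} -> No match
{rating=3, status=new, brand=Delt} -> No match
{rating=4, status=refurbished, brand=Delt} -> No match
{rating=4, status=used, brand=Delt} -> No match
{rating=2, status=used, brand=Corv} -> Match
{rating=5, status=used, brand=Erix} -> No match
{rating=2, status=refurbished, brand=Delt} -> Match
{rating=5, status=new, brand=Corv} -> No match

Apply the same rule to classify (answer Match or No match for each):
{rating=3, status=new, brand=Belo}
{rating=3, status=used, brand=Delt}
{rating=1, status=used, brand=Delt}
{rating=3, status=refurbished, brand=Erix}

No match, No match, Match, No match

The common property of the 'Match' items is: rating ≤ 2. No 'No match' item has it.
{rating=3, status=new, brand=Belo} — rating = 3, hence No match.
{rating=3, status=used, brand=Delt} — rating = 3, hence No match.
{rating=1, status=used, brand=Delt} — rating = 1, hence Match.
{rating=3, status=refurbished, brand=Erix} — rating = 3, hence No match.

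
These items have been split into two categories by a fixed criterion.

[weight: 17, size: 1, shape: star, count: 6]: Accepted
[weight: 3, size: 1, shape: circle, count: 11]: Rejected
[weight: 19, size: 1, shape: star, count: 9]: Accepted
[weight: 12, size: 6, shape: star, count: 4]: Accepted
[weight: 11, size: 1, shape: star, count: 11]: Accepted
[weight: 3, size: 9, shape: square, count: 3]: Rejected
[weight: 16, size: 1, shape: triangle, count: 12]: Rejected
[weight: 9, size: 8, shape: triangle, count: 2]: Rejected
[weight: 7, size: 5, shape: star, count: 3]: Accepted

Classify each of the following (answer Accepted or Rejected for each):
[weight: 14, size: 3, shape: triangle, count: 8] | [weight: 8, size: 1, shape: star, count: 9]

Comparing the two groups points to one rule — shape is star.
[weight: 14, size: 3, shape: triangle, count: 8]: shape is triangle — does not pass, so Rejected. [weight: 8, size: 1, shape: star, count: 9]: shape is star — fits, so Accepted.

Rejected, Accepted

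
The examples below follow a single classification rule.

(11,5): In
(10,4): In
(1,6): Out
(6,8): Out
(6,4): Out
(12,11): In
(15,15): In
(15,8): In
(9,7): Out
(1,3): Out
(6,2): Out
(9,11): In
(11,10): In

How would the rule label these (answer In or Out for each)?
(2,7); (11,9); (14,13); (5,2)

Out, In, In, Out

The distinguishing property — max ≥ 10 — holds for all the 'In' cases and none of the 'Out' cases.
(2,7): max 7 — fails the rule, so Out. (11,9): max 11 — satisfies this, so In. (14,13): max 14 — satisfies this, so In. (5,2): max 5 — fails the rule, so Out.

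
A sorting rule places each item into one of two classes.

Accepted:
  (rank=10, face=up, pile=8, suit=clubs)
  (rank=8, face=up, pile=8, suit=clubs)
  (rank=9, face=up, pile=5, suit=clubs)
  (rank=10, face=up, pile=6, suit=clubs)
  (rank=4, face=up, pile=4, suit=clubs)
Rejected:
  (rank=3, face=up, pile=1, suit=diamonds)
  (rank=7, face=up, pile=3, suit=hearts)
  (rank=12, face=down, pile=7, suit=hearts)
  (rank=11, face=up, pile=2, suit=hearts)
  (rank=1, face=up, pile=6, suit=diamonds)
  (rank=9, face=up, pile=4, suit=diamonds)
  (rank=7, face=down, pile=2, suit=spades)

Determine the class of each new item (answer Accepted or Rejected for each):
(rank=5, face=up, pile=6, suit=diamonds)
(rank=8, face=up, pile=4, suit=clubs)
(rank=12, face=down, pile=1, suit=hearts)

Rejected, Accepted, Rejected

The common property of the 'Accepted' items is: suit is clubs. No 'Rejected' item has it.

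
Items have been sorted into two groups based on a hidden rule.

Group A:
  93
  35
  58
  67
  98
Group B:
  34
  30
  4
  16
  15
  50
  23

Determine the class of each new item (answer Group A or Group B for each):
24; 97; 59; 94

A rule that fits every label: digit sum ≥ 8 — true of each 'Group A' example, false of each 'Group B' one.
24 → digit sum 2+4 = 6 → Group B. 97 → digit sum 9+7 = 16 → Group A. 59 → digit sum 5+9 = 14 → Group A. 94 → digit sum 9+4 = 13 → Group A.

Group B, Group A, Group A, Group A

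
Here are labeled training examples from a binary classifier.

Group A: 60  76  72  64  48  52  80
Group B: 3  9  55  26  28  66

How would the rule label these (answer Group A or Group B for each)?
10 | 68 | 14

Group B, Group A, Group B

Rule: multiple of 4 AND at least 48. This holds for each 'Group A' example and fails for each 'Group B' one.
Group B: 10, since 10 = 4·2 + 2, 10 < 48. Group A: 68, since 68 = 4·17, 68 ≥ 48. Group B: 14, since 14 = 4·3 + 2, 14 < 48.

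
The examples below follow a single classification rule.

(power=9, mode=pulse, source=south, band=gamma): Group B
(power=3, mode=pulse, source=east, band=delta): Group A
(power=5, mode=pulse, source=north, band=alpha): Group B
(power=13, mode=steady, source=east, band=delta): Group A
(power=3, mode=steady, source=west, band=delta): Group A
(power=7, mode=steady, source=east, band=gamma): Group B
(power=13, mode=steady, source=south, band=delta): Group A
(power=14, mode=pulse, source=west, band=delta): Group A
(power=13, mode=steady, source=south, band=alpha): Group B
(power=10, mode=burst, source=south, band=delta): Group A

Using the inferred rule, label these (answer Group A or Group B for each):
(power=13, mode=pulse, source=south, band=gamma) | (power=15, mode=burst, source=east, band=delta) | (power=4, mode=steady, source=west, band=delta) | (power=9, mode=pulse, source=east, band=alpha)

Every 'Group A' example satisfies: band is delta. None of the 'Group B' examples do.

Group B, Group A, Group A, Group B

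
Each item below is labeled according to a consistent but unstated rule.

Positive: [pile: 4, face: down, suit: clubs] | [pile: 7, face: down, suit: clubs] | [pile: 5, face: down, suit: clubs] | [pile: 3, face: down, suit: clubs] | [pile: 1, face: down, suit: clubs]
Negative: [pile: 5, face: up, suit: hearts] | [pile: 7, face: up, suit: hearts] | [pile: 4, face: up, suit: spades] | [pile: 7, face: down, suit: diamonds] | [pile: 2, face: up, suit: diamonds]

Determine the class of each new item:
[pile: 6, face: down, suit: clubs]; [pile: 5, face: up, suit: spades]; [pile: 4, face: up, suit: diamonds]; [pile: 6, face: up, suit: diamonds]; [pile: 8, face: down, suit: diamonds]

Checking candidate rules against both groups, what survives is: suit is clubs.

Positive, Negative, Negative, Negative, Negative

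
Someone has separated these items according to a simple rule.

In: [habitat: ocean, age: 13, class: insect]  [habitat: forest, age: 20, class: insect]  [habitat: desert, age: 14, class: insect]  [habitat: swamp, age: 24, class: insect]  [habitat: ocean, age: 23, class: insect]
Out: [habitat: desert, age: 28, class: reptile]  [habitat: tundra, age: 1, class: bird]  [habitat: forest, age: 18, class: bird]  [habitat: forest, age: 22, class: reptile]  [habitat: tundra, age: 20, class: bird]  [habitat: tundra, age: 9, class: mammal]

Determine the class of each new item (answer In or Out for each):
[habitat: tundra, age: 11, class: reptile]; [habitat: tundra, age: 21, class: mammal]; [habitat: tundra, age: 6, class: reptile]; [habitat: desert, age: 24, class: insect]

Out, Out, Out, In

The common property of the 'In' items is: class is insect. No 'Out' item has it.
[habitat: tundra, age: 11, class: reptile]: Out (class is reptile). [habitat: tundra, age: 21, class: mammal]: Out (class is mammal). [habitat: tundra, age: 6, class: reptile]: Out (class is reptile). [habitat: desert, age: 24, class: insect]: In (class is insect).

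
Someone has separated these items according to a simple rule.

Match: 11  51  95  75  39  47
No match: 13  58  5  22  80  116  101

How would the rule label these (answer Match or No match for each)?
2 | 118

The distinguishing property — ≡ 3 (mod 4) — holds for all the 'Match' cases and none of the 'No match' cases.
2 — 2 mod 4 = 2, hence No match. 118 — 118 mod 4 = 2, hence No match.

No match, No match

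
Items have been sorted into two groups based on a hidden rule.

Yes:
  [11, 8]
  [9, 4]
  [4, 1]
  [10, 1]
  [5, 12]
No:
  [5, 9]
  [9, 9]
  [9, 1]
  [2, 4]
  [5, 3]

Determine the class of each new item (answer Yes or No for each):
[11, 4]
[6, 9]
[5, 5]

Yes, Yes, No

One predicate separates the groups cleanly: sum is odd.
[11, 4]: Yes (11+4 = 15). [6, 9]: Yes (6+9 = 15). [5, 5]: No (5+5 = 10).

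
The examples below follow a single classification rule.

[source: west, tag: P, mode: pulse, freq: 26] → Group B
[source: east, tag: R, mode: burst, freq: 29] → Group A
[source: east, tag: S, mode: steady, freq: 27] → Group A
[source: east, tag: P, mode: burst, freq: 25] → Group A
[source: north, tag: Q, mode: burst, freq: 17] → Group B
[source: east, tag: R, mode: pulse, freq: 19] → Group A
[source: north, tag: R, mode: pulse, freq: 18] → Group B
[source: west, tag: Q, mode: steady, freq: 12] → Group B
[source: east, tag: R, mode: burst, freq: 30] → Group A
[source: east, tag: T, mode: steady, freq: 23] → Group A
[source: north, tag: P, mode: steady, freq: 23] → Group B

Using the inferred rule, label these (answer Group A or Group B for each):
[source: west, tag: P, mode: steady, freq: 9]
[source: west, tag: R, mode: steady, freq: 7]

Every 'Group A' example satisfies: source is east. None of the 'Group B' examples do.

Group B, Group B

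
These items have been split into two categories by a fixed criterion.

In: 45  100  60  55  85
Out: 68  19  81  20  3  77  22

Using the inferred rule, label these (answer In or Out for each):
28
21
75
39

Out, Out, In, Out

Rule: multiple of 5 AND at least 22. This holds for each 'In' example and fails for each 'Out' one.
Out: 28, since 28 = 5·5 + 3, 28 ≥ 22. Out: 21, since 21 = 5·4 + 1, 21 < 22. In: 75, since 75 = 5·15, 75 ≥ 22. Out: 39, since 39 = 5·7 + 4, 39 ≥ 22.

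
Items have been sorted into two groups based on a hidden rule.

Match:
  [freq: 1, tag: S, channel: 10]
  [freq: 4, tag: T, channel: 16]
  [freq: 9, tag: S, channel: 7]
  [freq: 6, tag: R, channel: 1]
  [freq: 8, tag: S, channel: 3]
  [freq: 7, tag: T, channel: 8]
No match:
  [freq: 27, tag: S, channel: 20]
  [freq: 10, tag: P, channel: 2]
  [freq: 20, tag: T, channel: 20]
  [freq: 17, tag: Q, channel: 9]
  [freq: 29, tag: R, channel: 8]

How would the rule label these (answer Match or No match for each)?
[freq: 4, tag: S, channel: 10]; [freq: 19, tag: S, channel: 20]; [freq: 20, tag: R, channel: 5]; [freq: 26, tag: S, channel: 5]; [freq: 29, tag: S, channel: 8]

The classifier is using: freq ≤ 9.
[freq: 4, tag: S, channel: 10] — freq = 4, hence Match.
[freq: 19, tag: S, channel: 20] — freq = 19, hence No match.
[freq: 20, tag: R, channel: 5] — freq = 20, hence No match.
[freq: 26, tag: S, channel: 5] — freq = 26, hence No match.
[freq: 29, tag: S, channel: 8] — freq = 29, hence No match.

Match, No match, No match, No match, No match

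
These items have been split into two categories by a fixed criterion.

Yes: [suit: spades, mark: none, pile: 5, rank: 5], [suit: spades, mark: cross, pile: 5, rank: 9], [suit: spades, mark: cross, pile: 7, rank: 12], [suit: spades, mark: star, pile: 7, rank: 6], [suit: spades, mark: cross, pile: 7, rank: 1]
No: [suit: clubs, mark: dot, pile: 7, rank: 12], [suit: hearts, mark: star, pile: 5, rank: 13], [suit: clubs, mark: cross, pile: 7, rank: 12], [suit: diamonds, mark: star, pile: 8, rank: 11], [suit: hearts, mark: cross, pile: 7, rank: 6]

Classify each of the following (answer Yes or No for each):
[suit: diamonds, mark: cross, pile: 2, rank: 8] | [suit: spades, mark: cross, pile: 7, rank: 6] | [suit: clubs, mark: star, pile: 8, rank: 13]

No, Yes, No

One predicate separates the groups cleanly: suit is spades.
[suit: diamonds, mark: cross, pile: 2, rank: 8]: suit is diamonds, does not satisfy this → No. [suit: spades, mark: cross, pile: 7, rank: 6]: suit is spades, satisfies this → Yes. [suit: clubs, mark: star, pile: 8, rank: 13]: suit is clubs, does not satisfy this → No.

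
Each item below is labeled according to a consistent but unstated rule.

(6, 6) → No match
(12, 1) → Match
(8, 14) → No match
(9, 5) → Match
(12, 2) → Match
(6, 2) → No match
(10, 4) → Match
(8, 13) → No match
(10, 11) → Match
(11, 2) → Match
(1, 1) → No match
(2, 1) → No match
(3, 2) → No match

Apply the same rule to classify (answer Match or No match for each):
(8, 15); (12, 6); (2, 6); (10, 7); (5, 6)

No match, Match, No match, Match, No match

'Match' ⟺ first ≥ 9.
(8, 15): first 8, does not satisfy this → No match.
(12, 6): first 12, meets the rule → Match.
(2, 6): first 2, does not satisfy this → No match.
(10, 7): first 10, meets the rule → Match.
(5, 6): first 5, does not satisfy this → No match.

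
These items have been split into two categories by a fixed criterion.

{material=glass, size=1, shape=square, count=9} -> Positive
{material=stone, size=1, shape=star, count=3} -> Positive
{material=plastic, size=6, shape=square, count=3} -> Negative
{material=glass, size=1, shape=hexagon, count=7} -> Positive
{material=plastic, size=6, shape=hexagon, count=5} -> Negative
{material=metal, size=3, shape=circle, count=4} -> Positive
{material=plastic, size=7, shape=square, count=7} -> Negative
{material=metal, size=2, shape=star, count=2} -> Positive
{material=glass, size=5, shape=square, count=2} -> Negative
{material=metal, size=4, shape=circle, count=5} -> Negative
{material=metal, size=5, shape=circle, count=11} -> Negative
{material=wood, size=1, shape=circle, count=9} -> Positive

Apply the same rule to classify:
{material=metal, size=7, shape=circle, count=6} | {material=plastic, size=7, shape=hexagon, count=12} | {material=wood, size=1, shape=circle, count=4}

Negative, Negative, Positive

The pattern is that an item is 'Positive' exactly when: size ≤ 3.
Negative: {material=metal, size=7, shape=circle, count=6}, since size = 7.
Negative: {material=plastic, size=7, shape=hexagon, count=12}, since size = 7.
Positive: {material=wood, size=1, shape=circle, count=4}, since size = 1.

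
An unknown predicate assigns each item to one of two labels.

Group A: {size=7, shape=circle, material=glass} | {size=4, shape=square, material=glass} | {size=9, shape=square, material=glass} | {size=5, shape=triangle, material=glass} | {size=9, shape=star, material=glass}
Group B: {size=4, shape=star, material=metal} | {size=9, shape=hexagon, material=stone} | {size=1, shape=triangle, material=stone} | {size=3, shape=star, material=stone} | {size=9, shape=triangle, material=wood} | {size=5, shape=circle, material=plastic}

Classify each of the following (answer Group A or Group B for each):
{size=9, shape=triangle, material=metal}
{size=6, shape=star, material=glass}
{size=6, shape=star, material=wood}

Group B, Group A, Group B

Rule: material is glass. This holds for each 'Group A' example and fails for each 'Group B' one.
{size=9, shape=triangle, material=metal}: material is metal, doesn't match → Group B. {size=6, shape=star, material=glass}: material is glass, meets the rule → Group A. {size=6, shape=star, material=wood}: material is wood, doesn't match → Group B.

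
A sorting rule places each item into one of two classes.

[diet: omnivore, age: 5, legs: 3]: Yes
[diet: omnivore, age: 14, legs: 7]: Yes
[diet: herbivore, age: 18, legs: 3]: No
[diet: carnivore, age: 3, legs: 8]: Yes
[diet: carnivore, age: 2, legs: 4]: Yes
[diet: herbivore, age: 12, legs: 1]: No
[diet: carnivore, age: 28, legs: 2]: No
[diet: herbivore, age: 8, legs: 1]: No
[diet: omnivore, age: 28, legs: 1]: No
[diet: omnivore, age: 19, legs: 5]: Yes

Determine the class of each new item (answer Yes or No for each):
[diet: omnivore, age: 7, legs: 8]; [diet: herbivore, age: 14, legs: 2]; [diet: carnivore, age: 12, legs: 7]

The simplest hypothesis consistent with all the labels is: age = 5 OR legs ≥ 4.
[diet: omnivore, age: 7, legs: 8]: age = 7, legs = 8 — matches, so Yes. [diet: herbivore, age: 14, legs: 2]: age = 14, legs = 2 — fails the rule, so No. [diet: carnivore, age: 12, legs: 7]: age = 12, legs = 7 — matches, so Yes.

Yes, No, Yes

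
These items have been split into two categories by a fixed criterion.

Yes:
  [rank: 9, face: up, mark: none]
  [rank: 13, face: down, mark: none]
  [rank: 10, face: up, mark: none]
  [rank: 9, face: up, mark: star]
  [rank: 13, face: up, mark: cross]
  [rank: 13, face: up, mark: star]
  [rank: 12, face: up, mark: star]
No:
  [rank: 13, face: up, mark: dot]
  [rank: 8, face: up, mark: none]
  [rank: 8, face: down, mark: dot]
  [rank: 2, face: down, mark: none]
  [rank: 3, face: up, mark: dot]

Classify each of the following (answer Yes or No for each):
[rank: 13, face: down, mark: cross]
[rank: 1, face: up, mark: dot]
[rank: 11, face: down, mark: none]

Yes, No, Yes

The pattern is that an item is 'Yes' exactly when: mark is not dot AND rank ≥ 9.
[rank: 13, face: down, mark: cross] — mark is cross, rank = 13, hence Yes. [rank: 1, face: up, mark: dot] — mark is dot, rank = 1, hence No. [rank: 11, face: down, mark: none] — mark is none, rank = 11, hence Yes.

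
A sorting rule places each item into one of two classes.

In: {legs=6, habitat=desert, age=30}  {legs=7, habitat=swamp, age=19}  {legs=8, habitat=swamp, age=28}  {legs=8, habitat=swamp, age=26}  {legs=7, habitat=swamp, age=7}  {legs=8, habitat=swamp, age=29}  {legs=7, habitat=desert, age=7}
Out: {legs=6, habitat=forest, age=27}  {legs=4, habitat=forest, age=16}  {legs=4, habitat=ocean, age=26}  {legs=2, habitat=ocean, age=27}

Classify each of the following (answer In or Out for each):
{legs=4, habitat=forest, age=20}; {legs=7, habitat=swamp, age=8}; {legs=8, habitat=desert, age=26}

Out, In, In

The simplest hypothesis consistent with all the labels is: habitat is desert OR habitat is swamp.
{legs=4, habitat=forest, age=20} → habitat is forest → Out. {legs=7, habitat=swamp, age=8} → habitat is swamp → In. {legs=8, habitat=desert, age=26} → habitat is desert → In.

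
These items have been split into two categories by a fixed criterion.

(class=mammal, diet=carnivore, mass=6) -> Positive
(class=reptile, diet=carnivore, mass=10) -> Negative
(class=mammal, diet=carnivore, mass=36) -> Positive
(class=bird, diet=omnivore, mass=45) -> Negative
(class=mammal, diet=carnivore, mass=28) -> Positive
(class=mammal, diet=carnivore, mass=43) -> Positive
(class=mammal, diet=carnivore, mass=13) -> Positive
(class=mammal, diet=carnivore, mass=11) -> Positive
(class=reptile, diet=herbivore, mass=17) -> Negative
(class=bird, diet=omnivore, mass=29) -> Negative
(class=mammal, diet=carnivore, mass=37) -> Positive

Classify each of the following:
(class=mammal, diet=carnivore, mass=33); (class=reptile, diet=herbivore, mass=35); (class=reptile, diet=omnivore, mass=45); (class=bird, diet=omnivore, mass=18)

Positive, Negative, Negative, Negative

Checking candidate rules against both groups, what survives is: class is mammal.
Positive: (class=mammal, diet=carnivore, mass=33), since class is mammal. Negative: (class=reptile, diet=herbivore, mass=35), since class is reptile. Negative: (class=reptile, diet=omnivore, mass=45), since class is reptile. Negative: (class=bird, diet=omnivore, mass=18), since class is bird.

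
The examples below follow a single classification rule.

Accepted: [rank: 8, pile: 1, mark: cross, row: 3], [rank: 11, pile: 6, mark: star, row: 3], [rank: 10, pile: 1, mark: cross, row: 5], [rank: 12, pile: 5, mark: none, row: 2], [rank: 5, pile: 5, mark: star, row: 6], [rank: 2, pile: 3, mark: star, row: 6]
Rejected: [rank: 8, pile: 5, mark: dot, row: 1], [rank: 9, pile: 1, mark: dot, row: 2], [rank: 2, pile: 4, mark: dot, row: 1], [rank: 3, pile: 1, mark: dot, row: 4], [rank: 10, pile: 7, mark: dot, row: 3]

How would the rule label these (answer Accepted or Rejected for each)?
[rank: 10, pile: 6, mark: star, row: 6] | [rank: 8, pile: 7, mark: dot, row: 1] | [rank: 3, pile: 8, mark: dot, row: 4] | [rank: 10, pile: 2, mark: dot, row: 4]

Accepted, Rejected, Rejected, Rejected

Rule: mark is not dot. This holds for each 'Accepted' example and fails for each 'Rejected' one.
[rank: 10, pile: 6, mark: star, row: 6] — mark is star, hence Accepted.
[rank: 8, pile: 7, mark: dot, row: 1] — mark is dot, hence Rejected.
[rank: 3, pile: 8, mark: dot, row: 4] — mark is dot, hence Rejected.
[rank: 10, pile: 2, mark: dot, row: 4] — mark is dot, hence Rejected.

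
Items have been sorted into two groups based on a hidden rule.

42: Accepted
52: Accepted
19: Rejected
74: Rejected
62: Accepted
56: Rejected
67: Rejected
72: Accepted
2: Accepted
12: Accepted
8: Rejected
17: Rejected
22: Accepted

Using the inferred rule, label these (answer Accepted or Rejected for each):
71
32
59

The rule appears to be: ends in digit 2.
71 → last digit 1 → Rejected.
32 → last digit 2 → Accepted.
59 → last digit 9 → Rejected.

Rejected, Accepted, Rejected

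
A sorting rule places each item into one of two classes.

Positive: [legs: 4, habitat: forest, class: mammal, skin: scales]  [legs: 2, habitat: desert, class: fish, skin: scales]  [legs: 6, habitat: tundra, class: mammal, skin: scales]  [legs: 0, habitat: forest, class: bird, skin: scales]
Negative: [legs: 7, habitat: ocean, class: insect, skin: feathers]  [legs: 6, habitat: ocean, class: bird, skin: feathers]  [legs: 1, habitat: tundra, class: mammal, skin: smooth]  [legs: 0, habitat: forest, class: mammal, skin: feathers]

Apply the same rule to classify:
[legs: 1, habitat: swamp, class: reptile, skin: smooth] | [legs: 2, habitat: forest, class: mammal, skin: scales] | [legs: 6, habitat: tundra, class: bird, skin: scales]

Every 'Positive' example satisfies: skin is scales. None of the 'Negative' examples do.
[legs: 1, habitat: swamp, class: reptile, skin: smooth]: skin is smooth — does not fit, so Negative. [legs: 2, habitat: forest, class: mammal, skin: scales]: skin is scales — qualifies, so Positive. [legs: 6, habitat: tundra, class: bird, skin: scales]: skin is scales — qualifies, so Positive.

Negative, Positive, Positive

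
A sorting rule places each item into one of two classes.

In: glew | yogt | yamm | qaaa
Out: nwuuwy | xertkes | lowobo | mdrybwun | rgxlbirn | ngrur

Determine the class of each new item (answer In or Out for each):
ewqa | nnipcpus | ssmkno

Comparing the two groups points to one rule — length 4.
In: ewqa, since length 4.
Out: nnipcpus, since length 8.
Out: ssmkno, since length 6.

In, Out, Out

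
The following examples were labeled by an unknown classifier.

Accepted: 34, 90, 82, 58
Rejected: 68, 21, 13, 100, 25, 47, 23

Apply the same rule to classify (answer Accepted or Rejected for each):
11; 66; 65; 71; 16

The pattern is that an item is 'Accepted' exactly when: ≡ 2 (mod 4).
11: Rejected (11 mod 4 = 3). 66: Accepted (66 mod 4 = 2). 65: Rejected (65 mod 4 = 1). 71: Rejected (71 mod 4 = 3). 16: Rejected (16 mod 4 = 0).

Rejected, Accepted, Rejected, Rejected, Rejected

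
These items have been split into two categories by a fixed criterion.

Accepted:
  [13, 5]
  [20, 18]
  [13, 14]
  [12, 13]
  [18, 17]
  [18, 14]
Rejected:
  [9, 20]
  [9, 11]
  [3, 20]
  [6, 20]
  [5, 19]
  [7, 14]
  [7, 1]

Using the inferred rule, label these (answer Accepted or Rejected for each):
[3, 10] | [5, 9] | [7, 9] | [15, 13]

Rejected, Rejected, Rejected, Accepted

The distinguishing property — first ≥ 11 — holds for all the 'Accepted' cases and none of the 'Rejected' cases.
[3, 10]: first 3 — fails the rule, so Rejected.
[5, 9]: first 5 — fails the rule, so Rejected.
[7, 9]: first 7 — fails the rule, so Rejected.
[15, 13]: first 15 — fits, so Accepted.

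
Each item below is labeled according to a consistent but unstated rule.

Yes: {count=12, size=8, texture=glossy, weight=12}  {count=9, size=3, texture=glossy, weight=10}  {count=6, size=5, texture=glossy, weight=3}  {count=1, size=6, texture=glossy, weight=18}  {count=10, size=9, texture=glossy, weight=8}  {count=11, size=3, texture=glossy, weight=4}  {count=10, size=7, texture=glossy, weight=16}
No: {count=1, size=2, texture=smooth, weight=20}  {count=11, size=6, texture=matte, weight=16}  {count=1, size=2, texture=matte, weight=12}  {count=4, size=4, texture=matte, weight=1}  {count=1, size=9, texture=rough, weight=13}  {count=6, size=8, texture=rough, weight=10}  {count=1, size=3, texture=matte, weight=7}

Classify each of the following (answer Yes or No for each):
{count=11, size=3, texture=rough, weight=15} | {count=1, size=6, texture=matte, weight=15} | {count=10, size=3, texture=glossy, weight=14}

No, No, Yes

Looking at the examples, the only property every 'Yes' case has and every 'No' case lacks is: texture is glossy.
{count=11, size=3, texture=rough, weight=15}: No (texture is rough).
{count=1, size=6, texture=matte, weight=15}: No (texture is matte).
{count=10, size=3, texture=glossy, weight=14}: Yes (texture is glossy).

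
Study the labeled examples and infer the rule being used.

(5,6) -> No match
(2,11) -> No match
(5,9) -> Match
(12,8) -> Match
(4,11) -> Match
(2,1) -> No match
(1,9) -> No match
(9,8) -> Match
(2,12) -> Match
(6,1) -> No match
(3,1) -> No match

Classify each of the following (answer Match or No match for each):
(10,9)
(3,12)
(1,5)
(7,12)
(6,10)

The classifier is using: sum ≥ 14.
(10,9): 10+9 = 19, satisfies this → Match. (3,12): 3+12 = 15, satisfies this → Match. (1,5): 1+5 = 6, doesn't match → No match. (7,12): 7+12 = 19, satisfies this → Match. (6,10): 6+10 = 16, satisfies this → Match.

Match, Match, No match, Match, Match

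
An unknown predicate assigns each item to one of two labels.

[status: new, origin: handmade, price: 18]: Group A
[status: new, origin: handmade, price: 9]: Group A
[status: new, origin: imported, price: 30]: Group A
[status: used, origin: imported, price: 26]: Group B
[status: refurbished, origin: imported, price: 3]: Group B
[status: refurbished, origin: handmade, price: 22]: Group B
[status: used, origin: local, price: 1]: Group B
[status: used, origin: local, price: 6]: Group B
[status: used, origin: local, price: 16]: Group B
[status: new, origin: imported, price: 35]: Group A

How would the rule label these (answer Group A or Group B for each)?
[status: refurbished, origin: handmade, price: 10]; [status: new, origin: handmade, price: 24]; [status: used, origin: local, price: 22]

Group B, Group A, Group B

Checking candidate rules against both groups, what survives is: status is new.
[status: refurbished, origin: handmade, price: 10]: status is refurbished, lacks this property → Group B. [status: new, origin: handmade, price: 24]: status is new, has this property → Group A. [status: used, origin: local, price: 22]: status is used, lacks this property → Group B.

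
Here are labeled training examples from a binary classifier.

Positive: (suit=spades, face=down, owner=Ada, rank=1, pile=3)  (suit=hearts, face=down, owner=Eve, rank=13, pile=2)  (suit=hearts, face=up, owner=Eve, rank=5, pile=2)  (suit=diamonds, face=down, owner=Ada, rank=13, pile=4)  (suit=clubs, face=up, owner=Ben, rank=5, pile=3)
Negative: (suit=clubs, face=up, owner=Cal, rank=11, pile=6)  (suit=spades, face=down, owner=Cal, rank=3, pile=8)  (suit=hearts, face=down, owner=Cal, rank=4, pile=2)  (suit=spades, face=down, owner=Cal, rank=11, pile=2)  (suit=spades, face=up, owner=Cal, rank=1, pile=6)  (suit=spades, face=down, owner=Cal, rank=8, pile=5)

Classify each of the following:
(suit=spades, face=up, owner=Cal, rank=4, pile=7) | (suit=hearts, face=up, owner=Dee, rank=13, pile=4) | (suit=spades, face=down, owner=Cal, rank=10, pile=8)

All 'Positive' examples share one property — owner is not Cal — and every 'Negative' example lacks it.

Negative, Positive, Negative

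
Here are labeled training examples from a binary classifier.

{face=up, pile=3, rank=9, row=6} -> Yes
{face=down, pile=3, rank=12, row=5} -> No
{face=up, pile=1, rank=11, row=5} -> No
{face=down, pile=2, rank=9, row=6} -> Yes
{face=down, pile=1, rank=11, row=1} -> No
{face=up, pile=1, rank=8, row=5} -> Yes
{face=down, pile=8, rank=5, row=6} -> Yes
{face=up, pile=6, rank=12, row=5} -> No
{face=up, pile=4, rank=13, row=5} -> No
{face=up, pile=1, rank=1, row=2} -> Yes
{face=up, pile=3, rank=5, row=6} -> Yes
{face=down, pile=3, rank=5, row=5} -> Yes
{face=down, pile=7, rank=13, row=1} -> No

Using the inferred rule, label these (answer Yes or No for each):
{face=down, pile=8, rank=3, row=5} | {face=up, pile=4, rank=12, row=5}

The simplest hypothesis consistent with all the labels is: rank ≤ 9.

Yes, No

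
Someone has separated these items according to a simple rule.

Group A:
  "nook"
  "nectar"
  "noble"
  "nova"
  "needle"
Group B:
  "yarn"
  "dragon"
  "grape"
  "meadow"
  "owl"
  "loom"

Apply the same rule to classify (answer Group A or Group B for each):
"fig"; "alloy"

The simplest hypothesis consistent with all the labels is: starts with 'n'.
"fig" → starts with 'f' → Group B.
"alloy" → starts with 'a' → Group B.

Group B, Group B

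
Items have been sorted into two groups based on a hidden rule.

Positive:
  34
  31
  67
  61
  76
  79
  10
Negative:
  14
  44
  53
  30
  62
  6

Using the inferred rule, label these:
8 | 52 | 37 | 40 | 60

Negative, Positive, Positive, Positive, Negative

A rule that fits every label: ≡ 1 (mod 3) — true of each 'Positive' example, false of each 'Negative' one.
8 — 8 mod 3 = 2, hence Negative. 52 — 52 mod 3 = 1, hence Positive. 37 — 37 mod 3 = 1, hence Positive. 40 — 40 mod 3 = 1, hence Positive. 60 — 60 mod 3 = 0, hence Negative.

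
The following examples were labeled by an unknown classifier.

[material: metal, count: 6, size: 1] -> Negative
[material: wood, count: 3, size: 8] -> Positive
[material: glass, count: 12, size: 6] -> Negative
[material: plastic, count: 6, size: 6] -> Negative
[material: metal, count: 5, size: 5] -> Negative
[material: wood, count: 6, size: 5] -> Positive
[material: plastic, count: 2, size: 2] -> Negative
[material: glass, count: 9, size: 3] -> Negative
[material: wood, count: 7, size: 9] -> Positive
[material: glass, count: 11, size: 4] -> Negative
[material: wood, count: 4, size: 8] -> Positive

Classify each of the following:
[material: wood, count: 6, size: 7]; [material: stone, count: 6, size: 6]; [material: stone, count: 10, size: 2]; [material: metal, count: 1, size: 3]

'Positive' ⟺ material is wood.
Positive: [material: wood, count: 6, size: 7], since material is wood.
Negative: [material: stone, count: 6, size: 6], since material is stone.
Negative: [material: stone, count: 10, size: 2], since material is stone.
Negative: [material: metal, count: 1, size: 3], since material is metal.

Positive, Negative, Negative, Negative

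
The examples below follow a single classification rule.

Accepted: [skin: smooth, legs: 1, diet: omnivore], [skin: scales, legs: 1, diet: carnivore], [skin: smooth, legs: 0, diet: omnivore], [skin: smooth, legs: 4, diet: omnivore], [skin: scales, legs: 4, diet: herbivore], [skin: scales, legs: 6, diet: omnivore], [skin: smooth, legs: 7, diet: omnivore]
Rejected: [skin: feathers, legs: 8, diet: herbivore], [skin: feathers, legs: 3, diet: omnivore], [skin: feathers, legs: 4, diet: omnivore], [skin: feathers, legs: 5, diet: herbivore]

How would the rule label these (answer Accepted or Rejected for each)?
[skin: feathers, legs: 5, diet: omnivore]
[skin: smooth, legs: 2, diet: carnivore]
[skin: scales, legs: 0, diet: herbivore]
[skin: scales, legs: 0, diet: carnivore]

The rule appears to be: skin is not feathers.
[skin: feathers, legs: 5, diet: omnivore]: skin is feathers, does not pass → Rejected. [skin: smooth, legs: 2, diet: carnivore]: skin is smooth, meets the rule → Accepted. [skin: scales, legs: 0, diet: herbivore]: skin is scales, meets the rule → Accepted. [skin: scales, legs: 0, diet: carnivore]: skin is scales, meets the rule → Accepted.

Rejected, Accepted, Accepted, Accepted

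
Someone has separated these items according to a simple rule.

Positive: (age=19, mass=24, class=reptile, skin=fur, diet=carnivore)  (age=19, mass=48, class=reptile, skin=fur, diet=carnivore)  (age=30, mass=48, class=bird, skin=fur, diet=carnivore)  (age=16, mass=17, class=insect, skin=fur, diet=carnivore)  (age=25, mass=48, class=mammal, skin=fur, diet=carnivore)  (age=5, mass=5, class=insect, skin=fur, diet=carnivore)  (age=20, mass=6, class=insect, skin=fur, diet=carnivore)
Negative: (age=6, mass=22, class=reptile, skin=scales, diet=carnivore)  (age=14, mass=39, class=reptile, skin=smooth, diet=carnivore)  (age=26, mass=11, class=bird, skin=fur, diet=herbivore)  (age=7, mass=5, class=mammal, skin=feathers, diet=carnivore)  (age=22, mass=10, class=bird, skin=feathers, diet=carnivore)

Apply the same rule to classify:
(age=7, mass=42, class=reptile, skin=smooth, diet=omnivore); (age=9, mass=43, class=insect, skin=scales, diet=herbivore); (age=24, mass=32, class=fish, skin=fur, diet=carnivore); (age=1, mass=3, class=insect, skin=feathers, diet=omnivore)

A rule that fits every label: skin is fur AND diet is carnivore — true of each 'Positive' example, false of each 'Negative' one.
(age=7, mass=42, class=reptile, skin=smooth, diet=omnivore): Negative (skin is smooth, diet is omnivore).
(age=9, mass=43, class=insect, skin=scales, diet=herbivore): Negative (skin is scales, diet is herbivore).
(age=24, mass=32, class=fish, skin=fur, diet=carnivore): Positive (skin is fur, diet is carnivore).
(age=1, mass=3, class=insect, skin=feathers, diet=omnivore): Negative (skin is feathers, diet is omnivore).

Negative, Negative, Positive, Negative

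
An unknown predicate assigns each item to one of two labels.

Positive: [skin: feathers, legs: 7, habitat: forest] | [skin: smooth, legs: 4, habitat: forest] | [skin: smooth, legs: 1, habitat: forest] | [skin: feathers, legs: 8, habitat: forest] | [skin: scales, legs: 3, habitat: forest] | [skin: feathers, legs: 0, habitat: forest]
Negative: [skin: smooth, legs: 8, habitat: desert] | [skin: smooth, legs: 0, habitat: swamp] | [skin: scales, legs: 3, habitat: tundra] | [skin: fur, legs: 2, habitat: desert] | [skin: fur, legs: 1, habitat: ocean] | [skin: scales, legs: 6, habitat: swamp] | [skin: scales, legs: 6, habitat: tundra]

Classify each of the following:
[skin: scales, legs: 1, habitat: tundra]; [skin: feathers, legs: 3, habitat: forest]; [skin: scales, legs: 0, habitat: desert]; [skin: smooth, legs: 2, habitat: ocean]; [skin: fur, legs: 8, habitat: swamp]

Looking at the examples, the only property every 'Positive' case has and every 'Negative' case lacks is: habitat is forest.
[skin: scales, legs: 1, habitat: tundra] — habitat is tundra, hence Negative. [skin: feathers, legs: 3, habitat: forest] — habitat is forest, hence Positive. [skin: scales, legs: 0, habitat: desert] — habitat is desert, hence Negative. [skin: smooth, legs: 2, habitat: ocean] — habitat is ocean, hence Negative. [skin: fur, legs: 8, habitat: swamp] — habitat is swamp, hence Negative.

Negative, Positive, Negative, Negative, Negative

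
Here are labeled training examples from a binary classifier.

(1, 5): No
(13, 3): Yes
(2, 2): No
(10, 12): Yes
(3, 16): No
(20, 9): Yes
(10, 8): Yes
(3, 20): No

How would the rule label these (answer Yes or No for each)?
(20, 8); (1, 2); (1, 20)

One predicate separates the groups cleanly: first ≥ 5.

Yes, No, No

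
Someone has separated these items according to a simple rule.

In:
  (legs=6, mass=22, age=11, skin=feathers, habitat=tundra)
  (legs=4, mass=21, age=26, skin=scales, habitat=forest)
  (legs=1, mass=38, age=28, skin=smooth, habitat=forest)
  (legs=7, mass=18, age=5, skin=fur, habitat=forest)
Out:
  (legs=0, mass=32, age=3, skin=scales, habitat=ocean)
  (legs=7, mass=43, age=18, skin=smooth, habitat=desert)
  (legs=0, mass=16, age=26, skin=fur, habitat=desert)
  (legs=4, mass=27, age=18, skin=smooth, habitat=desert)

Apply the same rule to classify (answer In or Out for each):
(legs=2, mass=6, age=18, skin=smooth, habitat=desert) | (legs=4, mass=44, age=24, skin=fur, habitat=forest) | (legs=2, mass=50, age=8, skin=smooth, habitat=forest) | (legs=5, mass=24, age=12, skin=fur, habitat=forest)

The distinguishing property — habitat is forest OR skin is feathers — holds for all the 'In' cases and none of the 'Out' cases.
(legs=2, mass=6, age=18, skin=smooth, habitat=desert) → habitat is desert, skin is smooth → Out.
(legs=4, mass=44, age=24, skin=fur, habitat=forest) → habitat is forest, skin is fur → In.
(legs=2, mass=50, age=8, skin=smooth, habitat=forest) → habitat is forest, skin is smooth → In.
(legs=5, mass=24, age=12, skin=fur, habitat=forest) → habitat is forest, skin is fur → In.

Out, In, In, In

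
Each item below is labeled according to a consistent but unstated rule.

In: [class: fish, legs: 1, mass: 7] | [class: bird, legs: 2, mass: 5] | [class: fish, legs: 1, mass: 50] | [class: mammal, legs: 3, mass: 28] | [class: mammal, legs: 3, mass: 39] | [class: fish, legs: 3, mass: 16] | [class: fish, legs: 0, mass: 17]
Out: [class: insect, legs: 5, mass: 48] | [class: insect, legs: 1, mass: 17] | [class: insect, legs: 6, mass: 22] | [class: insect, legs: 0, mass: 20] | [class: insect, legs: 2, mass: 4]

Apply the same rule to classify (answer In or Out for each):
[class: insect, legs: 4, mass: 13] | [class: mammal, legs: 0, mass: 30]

Out, In

All 'In' examples share one property — class is not insect — and every 'Out' example lacks it.
[class: insect, legs: 4, mass: 13]: class is insect — does not satisfy this, so Out.
[class: mammal, legs: 0, mass: 30]: class is mammal — satisfies this, so In.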